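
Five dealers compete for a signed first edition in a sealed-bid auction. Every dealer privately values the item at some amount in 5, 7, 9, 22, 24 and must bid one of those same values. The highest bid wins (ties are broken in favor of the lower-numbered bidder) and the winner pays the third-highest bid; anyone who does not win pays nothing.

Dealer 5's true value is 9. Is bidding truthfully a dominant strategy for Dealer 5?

No

Consider the case where Dealer 1 bids 5, Dealer 2 bids 5, Dealer 3 bids 5 and Dealer 4 bids 9.
Truthful bid 9: loses, pays 0, utility 0.
Bid 22 instead: wins, pays 5, utility 9 - 5 = 4.
Since 4 > 0, bidding 22 is strictly better here, so truthful bidding is not dominant.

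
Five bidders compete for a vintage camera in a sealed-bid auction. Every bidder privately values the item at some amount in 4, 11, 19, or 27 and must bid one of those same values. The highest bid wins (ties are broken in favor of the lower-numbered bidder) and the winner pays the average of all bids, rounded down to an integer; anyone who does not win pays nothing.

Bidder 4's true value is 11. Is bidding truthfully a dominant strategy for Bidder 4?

Consider the case where Bidder 1 bids 4, Bidder 2 bids 4, Bidder 3 bids 4 and Bidder 5 bids 19.
Truthful bid 11: loses, pays 0, utility 0.
Bid 19 instead: wins, pays 10, utility 11 - 10 = 1.
Since 1 > 0, bidding 19 is strictly better here, so truthful bidding is not dominant.

No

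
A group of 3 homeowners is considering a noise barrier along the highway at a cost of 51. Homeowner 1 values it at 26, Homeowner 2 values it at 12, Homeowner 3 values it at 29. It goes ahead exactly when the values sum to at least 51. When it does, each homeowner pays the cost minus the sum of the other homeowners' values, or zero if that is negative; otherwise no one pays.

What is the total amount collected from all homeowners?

Total value 67 ≥ cost 51, so it is built.
Homeowner 1: others sum to 41; max(0, 51 - 41) = 10.
Homeowner 2: others sum to 55; max(0, 51 - 55) = 0.
Homeowner 3: others sum to 38; max(0, 51 - 38) = 13.
Total collected = 10 + 0 + 13 = 23.

23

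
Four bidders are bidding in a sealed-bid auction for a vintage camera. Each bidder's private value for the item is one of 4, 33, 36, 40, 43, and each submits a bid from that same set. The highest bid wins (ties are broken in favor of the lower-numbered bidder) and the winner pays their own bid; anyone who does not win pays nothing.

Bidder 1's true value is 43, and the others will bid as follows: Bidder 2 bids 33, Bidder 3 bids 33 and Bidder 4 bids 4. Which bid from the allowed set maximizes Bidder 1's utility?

Bid 4: loses, pays 0, utility 0.
Bid 33: wins, pays 33, utility 43 - 33 = 10.
Bid 36: wins, pays 36, utility 43 - 36 = 7.
Bid 40: wins, pays 40, utility 43 - 40 = 3.
Bid 43: wins, pays 43, utility 43 - 43 = 0.
The best choice is 33 with utility 10.

33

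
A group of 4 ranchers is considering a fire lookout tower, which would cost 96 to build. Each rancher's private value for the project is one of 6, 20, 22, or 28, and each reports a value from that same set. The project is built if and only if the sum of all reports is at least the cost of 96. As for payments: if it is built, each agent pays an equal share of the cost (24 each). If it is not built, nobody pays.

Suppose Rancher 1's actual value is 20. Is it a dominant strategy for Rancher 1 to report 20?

No

Consider the case where Rancher 2 reports 20, Rancher 3 reports 28 and Rancher 4 reports 28.
Truthful report 20: project built, pays 24, utility 20 - 24 = -4.
Report 6 instead: project not built, utility 0.
Since 0 > -4, reporting 6 is strictly better here, so truthful reporting is not dominant.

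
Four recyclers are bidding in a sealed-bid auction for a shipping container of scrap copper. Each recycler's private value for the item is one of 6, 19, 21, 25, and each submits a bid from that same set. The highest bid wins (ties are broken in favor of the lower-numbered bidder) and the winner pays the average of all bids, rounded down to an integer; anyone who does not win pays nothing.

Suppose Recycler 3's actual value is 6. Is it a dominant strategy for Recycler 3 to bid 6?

Yes

Check each profile of the others' bids and compare truth against every alternative bid.
Others bid (6, 6, 19): truth gives 0, best alternative gives -6.
Others bid (6, 6, 6): truth gives 0, best alternative gives -3.
Others bid (6, 6, 21): truth gives 0, best alternative gives 0.
Others bid (6, 6, 25): truth gives 0, best alternative gives 0.
Others bid (6, 19, 6): truth gives 0, best alternative gives 0.
Others bid (6, 19, 19): truth gives 0, best alternative gives 0.
(Remaining 58 profiles checked similarly; truth is weakly best in each.)
In every case the truthful bid is at least as good as any alternative, so it is a dominant strategy.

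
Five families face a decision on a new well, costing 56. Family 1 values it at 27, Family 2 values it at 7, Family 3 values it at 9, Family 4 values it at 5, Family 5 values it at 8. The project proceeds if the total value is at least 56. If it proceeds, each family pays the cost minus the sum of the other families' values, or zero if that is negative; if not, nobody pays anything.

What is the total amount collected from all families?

56

Total value 56 ≥ cost 56, so it is built.
Family 1: others sum to 29; max(0, 56 - 29) = 27.
Family 2: others sum to 49; max(0, 56 - 49) = 7.
Family 3: others sum to 47; max(0, 56 - 47) = 9.
Family 4: others sum to 51; max(0, 56 - 51) = 5.
Family 5: others sum to 48; max(0, 56 - 48) = 8.
Total collected = 27 + 7 + 9 + 5 + 8 = 56.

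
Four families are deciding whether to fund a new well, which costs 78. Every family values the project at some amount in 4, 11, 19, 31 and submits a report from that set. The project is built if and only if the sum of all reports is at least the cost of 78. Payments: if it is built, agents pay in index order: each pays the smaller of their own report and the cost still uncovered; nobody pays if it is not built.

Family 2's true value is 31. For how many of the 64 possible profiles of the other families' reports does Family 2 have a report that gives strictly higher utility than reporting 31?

Others report (4, 31, 31): truth gives 0; report 19 gives 12 > 0. Violating.
Others report (11, 19, 31): truth gives 0; report 19 gives 12 > 0. Violating.
Others report (11, 31, 19): truth gives 0; report 19 gives 12 > 0. Violating.
Others report (11, 31, 31): truth gives 0; report 11 gives 20 > 0. Violating.
Others report (4, 4, 4): truth gives 0; no alternative beats it.
Others report (4, 4, 11): truth gives 0; no alternative beats it.
(Checking all 64 profiles: 19 have a profitable deviation, 45 do not.)

19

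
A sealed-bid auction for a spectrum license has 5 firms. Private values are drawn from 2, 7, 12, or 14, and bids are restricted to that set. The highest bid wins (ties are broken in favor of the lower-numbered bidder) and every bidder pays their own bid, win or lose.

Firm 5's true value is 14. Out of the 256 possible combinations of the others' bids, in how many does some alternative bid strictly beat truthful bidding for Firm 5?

Others bid (2, 2, 2, 2): truth gives 0; bid 7 gives 7 > 0. Violating.
Others bid (2, 2, 2, 7): truth gives 0; bid 12 gives 2 > 0. Violating.
Others bid (2, 2, 2, 14): truth gives -14; bid 2 gives -2 > -14. Violating.
Others bid (2, 2, 7, 2): truth gives 0; bid 12 gives 2 > 0. Violating.
Others bid (2, 2, 2, 12): truth gives 0; no alternative beats it.
Others bid (2, 2, 7, 12): truth gives 0; no alternative beats it.
(Checking all 256 profiles: 191 have a profitable deviation, 65 do not.)

191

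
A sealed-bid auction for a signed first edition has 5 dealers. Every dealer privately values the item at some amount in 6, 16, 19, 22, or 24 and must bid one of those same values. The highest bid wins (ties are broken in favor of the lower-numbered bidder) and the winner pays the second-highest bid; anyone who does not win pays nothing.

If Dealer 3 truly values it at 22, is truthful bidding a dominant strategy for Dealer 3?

Check each profile of the others' bids and compare truth against every alternative bid.
Others bid (6, 6, 6, 6): truth gives 16, best alternative gives 16.
Others bid (6, 6, 6, 16): truth gives 6, best alternative gives 6.
Others bid (6, 6, 16, 6): truth gives 6, best alternative gives 6.
Others bid (6, 6, 16, 16): truth gives 6, best alternative gives 6.
Others bid (6, 16, 6, 6): truth gives 6, best alternative gives 6.
Others bid (6, 16, 6, 16): truth gives 6, best alternative gives 6.
(Remaining 619 profiles checked similarly; truth is weakly best in each.)
In every case the truthful bid is at least as good as any alternative, so it is a dominant strategy.

Yes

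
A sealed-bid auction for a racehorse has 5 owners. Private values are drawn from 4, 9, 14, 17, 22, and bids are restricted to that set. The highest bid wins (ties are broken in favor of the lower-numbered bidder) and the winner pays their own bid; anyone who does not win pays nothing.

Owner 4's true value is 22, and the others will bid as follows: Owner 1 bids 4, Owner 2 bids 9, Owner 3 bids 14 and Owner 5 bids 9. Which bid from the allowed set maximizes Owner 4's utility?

Bid 4: loses, pays 0, utility 0.
Bid 9: loses, pays 0, utility 0.
Bid 14: loses, pays 0, utility 0.
Bid 17: wins, pays 17, utility 22 - 17 = 5.
Bid 22: wins, pays 22, utility 22 - 22 = 0.
The best choice is 17 with utility 5.

17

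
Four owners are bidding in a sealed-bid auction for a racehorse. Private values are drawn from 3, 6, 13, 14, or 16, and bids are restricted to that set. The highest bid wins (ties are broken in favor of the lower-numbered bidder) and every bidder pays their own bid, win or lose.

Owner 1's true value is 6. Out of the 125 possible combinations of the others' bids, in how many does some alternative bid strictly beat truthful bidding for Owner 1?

118

Others bid (3, 3, 3): truth gives 0; bid 3 gives 3 > 0. Violating.
Others bid (3, 3, 13): truth gives -6; bid 3 gives -3 > -6. Violating.
Others bid (3, 3, 14): truth gives -6; bid 3 gives -3 > -6. Violating.
Others bid (3, 3, 16): truth gives -6; bid 3 gives -3 > -6. Violating.
Others bid (3, 3, 6): truth gives 0; no alternative beats it.
Others bid (3, 6, 3): truth gives 0; no alternative beats it.
(Checking all 125 profiles: 118 have a profitable deviation, 7 do not.)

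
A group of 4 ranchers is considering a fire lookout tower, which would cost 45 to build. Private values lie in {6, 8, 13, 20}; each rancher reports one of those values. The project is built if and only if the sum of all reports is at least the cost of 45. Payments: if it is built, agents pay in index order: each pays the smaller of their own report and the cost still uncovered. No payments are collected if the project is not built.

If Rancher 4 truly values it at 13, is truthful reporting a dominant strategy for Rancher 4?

Yes

Check each profile of the others' reports and compare truth against every alternative report.
Others report (6, 20, 20): truth gives 13, best alternative gives 13.
Others report (8, 20, 20): truth gives 13, best alternative gives 13.
Others report (13, 13, 20): truth gives 13, best alternative gives 13.
Others report (13, 20, 13): truth gives 13, best alternative gives 13.
Others report (13, 20, 20): truth gives 13, best alternative gives 13.
Others report (20, 6, 20): truth gives 13, best alternative gives 13.
(Remaining 58 profiles checked similarly; truth is weakly best in each.)
In every case the truthful report is at least as good as any alternative, so it is a dominant strategy.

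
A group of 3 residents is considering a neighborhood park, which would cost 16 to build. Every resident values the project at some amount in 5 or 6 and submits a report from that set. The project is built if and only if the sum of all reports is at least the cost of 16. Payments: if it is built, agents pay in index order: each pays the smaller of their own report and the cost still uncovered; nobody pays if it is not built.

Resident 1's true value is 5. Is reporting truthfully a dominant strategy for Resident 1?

Yes

Check each profile of the others' reports and compare truth against every alternative report.
Others report (5, 5): truth gives 0, best alternative gives -1.
Others report (5, 6): truth gives 0, best alternative gives -1.
Others report (6, 5): truth gives 0, best alternative gives -1.
Others report (6, 6): truth gives 0, best alternative gives -1.
In every case the truthful report is at least as good as any alternative, so it is a dominant strategy.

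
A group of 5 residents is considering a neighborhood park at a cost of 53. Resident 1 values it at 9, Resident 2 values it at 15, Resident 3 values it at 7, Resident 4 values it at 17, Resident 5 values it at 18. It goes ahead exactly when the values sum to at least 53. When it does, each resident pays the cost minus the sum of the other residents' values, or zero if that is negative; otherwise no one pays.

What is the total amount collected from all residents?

11

Total value 66 ≥ cost 53, so it is built.
Resident 1: others sum to 57; max(0, 53 - 57) = 0.
Resident 2: others sum to 51; max(0, 53 - 51) = 2.
Resident 3: others sum to 59; max(0, 53 - 59) = 0.
Resident 4: others sum to 49; max(0, 53 - 49) = 4.
Resident 5: others sum to 48; max(0, 53 - 48) = 5.
Total collected = 0 + 2 + 0 + 4 + 5 = 11.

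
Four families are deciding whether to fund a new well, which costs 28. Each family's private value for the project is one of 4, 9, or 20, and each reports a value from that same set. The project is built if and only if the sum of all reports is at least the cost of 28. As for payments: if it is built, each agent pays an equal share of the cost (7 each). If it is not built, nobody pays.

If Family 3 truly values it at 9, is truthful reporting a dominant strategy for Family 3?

Consider the case where Family 1 reports 4, Family 2 reports 4 and Family 4 reports 4.
Truthful report 9: project not built, utility 0.
Report 20 instead: project built, pays 7, utility 9 - 7 = 2.
Since 2 > 0, reporting 20 is strictly better here, so truthful reporting is not dominant.

No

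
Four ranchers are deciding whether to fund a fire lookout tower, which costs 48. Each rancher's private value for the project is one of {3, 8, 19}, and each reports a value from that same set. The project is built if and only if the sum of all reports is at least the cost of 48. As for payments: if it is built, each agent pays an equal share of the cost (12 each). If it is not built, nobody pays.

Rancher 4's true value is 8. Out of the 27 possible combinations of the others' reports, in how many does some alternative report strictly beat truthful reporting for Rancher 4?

Others report (3, 19, 19): truth gives -4; report 3 gives 0 > -4. Violating.
Others report (19, 3, 19): truth gives -4; report 3 gives 0 > -4. Violating.
Others report (19, 19, 3): truth gives -4; report 3 gives 0 > -4. Violating.
Others report (3, 3, 3): truth gives 0; no alternative beats it.
Others report (3, 3, 8): truth gives 0; no alternative beats it.
(Checking all 27 profiles: 3 have a profitable deviation, 24 do not.)

3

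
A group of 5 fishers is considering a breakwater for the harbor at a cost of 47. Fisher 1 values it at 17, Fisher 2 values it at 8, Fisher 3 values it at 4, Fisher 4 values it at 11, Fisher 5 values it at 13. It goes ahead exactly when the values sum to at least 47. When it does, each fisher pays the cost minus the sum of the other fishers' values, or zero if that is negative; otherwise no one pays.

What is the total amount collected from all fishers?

Total value 53 ≥ cost 47, so it is built.
Fisher 1: others sum to 36; max(0, 47 - 36) = 11.
Fisher 2: others sum to 45; max(0, 47 - 45) = 2.
Fisher 3: others sum to 49; max(0, 47 - 49) = 0.
Fisher 4: others sum to 42; max(0, 47 - 42) = 5.
Fisher 5: others sum to 40; max(0, 47 - 40) = 7.
Total collected = 11 + 2 + 0 + 5 + 7 = 25.

25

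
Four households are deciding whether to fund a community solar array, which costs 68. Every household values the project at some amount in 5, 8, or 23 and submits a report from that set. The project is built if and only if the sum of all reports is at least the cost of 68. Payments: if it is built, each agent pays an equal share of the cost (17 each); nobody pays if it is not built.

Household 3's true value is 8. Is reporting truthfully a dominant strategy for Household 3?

Yes

Check each profile of the others' reports and compare truth against every alternative report.
Others report (23, 23, 23): truth gives -9, best alternative gives -9.
Others report (5, 5, 5): truth gives 0, best alternative gives 0.
Others report (5, 5, 8): truth gives 0, best alternative gives 0.
Others report (5, 5, 23): truth gives 0, best alternative gives 0.
Others report (5, 8, 5): truth gives 0, best alternative gives 0.
Others report (5, 8, 8): truth gives 0, best alternative gives 0.
(Remaining 21 profiles checked similarly; truth is weakly best in each.)
In every case the truthful report is at least as good as any alternative, so it is a dominant strategy.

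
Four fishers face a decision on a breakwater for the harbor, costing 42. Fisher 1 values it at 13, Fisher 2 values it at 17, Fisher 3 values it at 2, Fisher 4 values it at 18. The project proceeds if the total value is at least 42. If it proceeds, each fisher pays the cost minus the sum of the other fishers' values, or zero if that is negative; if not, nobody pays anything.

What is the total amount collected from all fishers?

Total value 50 ≥ cost 42, so it is built.
Fisher 1: others sum to 37; max(0, 42 - 37) = 5.
Fisher 2: others sum to 33; max(0, 42 - 33) = 9.
Fisher 3: others sum to 48; max(0, 42 - 48) = 0.
Fisher 4: others sum to 32; max(0, 42 - 32) = 10.
Total collected = 5 + 9 + 0 + 10 = 24.

24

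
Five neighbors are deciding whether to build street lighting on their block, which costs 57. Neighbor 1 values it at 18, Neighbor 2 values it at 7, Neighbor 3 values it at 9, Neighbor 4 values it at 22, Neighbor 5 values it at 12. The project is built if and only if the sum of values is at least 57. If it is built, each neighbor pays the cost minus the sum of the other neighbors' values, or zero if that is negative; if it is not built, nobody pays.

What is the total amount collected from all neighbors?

19

Total value 68 ≥ cost 57, so it is built.
Neighbor 1: others sum to 50; max(0, 57 - 50) = 7.
Neighbor 2: others sum to 61; max(0, 57 - 61) = 0.
Neighbor 3: others sum to 59; max(0, 57 - 59) = 0.
Neighbor 4: others sum to 46; max(0, 57 - 46) = 11.
Neighbor 5: others sum to 56; max(0, 57 - 56) = 1.
Total collected = 7 + 0 + 0 + 11 + 1 = 19.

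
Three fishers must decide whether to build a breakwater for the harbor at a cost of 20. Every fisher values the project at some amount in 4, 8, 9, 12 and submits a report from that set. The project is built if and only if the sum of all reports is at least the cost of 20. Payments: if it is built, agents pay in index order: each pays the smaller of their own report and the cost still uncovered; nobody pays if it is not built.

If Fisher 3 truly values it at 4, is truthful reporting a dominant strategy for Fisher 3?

Check each profile of the others' reports and compare truth against every alternative report.
Others report (4, 8): truth gives 0, best alternative gives -4.
Others report (8, 4): truth gives 0, best alternative gives -4.
Others report (4, 9): truth gives 0, best alternative gives -3.
Others report (9, 4): truth gives 0, best alternative gives -3.
Others report (8, 12): truth gives 4, best alternative gives 4.
Others report (9, 12): truth gives 4, best alternative gives 4.
(Remaining 10 profiles checked similarly; truth is weakly best in each.)
In every case the truthful report is at least as good as any alternative, so it is a dominant strategy.

Yes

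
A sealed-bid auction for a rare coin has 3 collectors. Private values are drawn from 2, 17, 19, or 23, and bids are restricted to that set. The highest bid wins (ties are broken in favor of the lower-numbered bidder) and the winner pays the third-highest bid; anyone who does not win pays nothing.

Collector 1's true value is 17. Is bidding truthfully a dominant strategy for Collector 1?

Consider the case where Collector 2 bids 2 and Collector 3 bids 19.
Truthful bid 17: loses, pays 0, utility 0.
Bid 19 instead: wins, pays 2, utility 17 - 2 = 15.
Since 15 > 0, bidding 19 is strictly better here, so truthful bidding is not dominant.

No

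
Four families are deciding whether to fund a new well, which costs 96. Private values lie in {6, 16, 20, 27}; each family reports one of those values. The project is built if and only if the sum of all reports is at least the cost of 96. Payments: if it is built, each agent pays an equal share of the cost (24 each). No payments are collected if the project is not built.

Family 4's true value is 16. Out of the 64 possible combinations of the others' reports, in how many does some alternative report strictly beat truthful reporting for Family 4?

1

Others report (27, 27, 27): truth gives -8; report 6 gives 0 > -8. Violating.
Others report (6, 6, 6): truth gives 0; no alternative beats it.
Others report (6, 6, 16): truth gives 0; no alternative beats it.
(Checking all 64 profiles: 1 has a profitable deviation, 63 do not.)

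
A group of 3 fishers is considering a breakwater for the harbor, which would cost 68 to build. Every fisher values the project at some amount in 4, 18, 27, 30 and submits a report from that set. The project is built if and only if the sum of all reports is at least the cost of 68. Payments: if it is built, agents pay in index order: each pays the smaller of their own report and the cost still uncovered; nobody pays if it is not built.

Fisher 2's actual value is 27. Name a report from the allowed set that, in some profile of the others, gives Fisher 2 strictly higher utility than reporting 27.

Suppose Fisher 1 reports 27 and Fisher 3 reports 27.
Report 27: project built, pays 27, utility 27 - 27 = 0.
Report 18: project built, pays 18, utility 27 - 18 = 9.
So reporting 18 beats truth here (9 > 0).

18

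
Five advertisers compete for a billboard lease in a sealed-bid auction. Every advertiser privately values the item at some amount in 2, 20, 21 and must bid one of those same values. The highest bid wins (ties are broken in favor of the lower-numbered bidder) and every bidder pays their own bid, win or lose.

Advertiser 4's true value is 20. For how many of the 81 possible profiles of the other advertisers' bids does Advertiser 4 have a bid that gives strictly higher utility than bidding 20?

Others bid (2, 2, 2, 21): truth gives -20; bid 21 gives -1 > -20. Violating.
Others bid (2, 2, 20, 2): truth gives -20; bid 21 gives -1 > -20. Violating.
Others bid (2, 2, 20, 20): truth gives -20; bid 21 gives -1 > -20. Violating.
Others bid (2, 2, 20, 21): truth gives -20; bid 21 gives -1 > -20. Violating.
Others bid (2, 2, 2, 2): truth gives 0; no alternative beats it.
Others bid (2, 2, 2, 20): truth gives 0; no alternative beats it.
(Checking all 81 profiles: 79 have a profitable deviation, 2 do not.)

79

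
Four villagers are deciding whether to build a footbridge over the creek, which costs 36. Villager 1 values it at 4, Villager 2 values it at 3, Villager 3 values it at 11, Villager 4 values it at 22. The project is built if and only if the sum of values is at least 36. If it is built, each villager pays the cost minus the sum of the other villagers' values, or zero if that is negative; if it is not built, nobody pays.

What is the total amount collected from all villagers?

Total value 40 ≥ cost 36, so it is built.
Villager 1: others sum to 36; max(0, 36 - 36) = 0.
Villager 2: others sum to 37; max(0, 36 - 37) = 0.
Villager 3: others sum to 29; max(0, 36 - 29) = 7.
Villager 4: others sum to 18; max(0, 36 - 18) = 18.
Total collected = 0 + 0 + 7 + 18 = 25.

25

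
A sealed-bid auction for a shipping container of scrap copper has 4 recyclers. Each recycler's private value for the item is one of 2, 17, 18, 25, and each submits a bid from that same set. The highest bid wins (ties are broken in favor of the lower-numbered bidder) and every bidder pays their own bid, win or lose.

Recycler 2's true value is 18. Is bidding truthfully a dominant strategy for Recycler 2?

No

Consider the case where Recycler 1 bids 2, Recycler 3 bids 2 and Recycler 4 bids 2.
Truthful bid 18: wins, pays 18, utility 18 - 18 = 0.
Bid 17 instead: wins, pays 17, utility 18 - 17 = 1.
Since 1 > 0, bidding 17 is strictly better here, so truthful bidding is not dominant.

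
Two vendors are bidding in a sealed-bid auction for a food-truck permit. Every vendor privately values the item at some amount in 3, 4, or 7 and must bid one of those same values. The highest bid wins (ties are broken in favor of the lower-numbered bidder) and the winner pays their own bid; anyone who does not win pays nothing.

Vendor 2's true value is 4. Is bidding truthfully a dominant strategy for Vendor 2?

Check each profile of the others' bids and compare truth against every alternative bid.
Others bid (3): truth gives 0, best alternative gives 0.
Others bid (4): truth gives 0, best alternative gives 0.
Others bid (7): truth gives 0, best alternative gives 0.
In every case the truthful bid is at least as good as any alternative, so it is a dominant strategy.

Yes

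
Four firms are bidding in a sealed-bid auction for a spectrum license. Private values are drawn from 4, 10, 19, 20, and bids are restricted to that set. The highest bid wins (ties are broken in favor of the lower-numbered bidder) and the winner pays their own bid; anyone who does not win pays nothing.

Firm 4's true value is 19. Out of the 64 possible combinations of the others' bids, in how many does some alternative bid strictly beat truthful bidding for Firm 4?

1

Others bid (4, 4, 4): truth gives 0; bid 10 gives 9 > 0. Violating.
Others bid (4, 4, 10): truth gives 0; no alternative beats it.
Others bid (4, 4, 19): truth gives 0; no alternative beats it.
(Checking all 64 profiles: 1 has a profitable deviation, 63 do not.)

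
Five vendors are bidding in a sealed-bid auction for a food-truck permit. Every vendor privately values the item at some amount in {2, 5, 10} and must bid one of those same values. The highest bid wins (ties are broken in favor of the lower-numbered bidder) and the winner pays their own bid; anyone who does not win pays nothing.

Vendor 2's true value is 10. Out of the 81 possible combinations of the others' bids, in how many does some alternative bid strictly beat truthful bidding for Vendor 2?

8

Others bid (2, 2, 2, 2): truth gives 0; bid 5 gives 5 > 0. Violating.
Others bid (2, 2, 2, 5): truth gives 0; bid 5 gives 5 > 0. Violating.
Others bid (2, 2, 5, 2): truth gives 0; bid 5 gives 5 > 0. Violating.
Others bid (2, 2, 5, 5): truth gives 0; bid 5 gives 5 > 0. Violating.
Others bid (2, 2, 2, 10): truth gives 0; no alternative beats it.
Others bid (2, 2, 5, 10): truth gives 0; no alternative beats it.
(Checking all 81 profiles: 8 have a profitable deviation, 73 do not.)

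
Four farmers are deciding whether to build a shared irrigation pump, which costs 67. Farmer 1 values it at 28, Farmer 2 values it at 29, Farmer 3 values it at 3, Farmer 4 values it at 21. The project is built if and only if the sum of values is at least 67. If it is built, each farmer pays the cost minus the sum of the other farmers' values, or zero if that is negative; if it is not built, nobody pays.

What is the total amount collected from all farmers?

36

Total value 81 ≥ cost 67, so it is built.
Farmer 1: others sum to 53; max(0, 67 - 53) = 14.
Farmer 2: others sum to 52; max(0, 67 - 52) = 15.
Farmer 3: others sum to 78; max(0, 67 - 78) = 0.
Farmer 4: others sum to 60; max(0, 67 - 60) = 7.
Total collected = 14 + 15 + 0 + 7 = 36.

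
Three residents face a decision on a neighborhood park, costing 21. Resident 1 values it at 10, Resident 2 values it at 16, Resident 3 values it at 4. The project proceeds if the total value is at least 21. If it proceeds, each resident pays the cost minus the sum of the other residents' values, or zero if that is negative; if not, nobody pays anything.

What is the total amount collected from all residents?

8

Total value 30 ≥ cost 21, so it is built.
Resident 1: others sum to 20; max(0, 21 - 20) = 1.
Resident 2: others sum to 14; max(0, 21 - 14) = 7.
Resident 3: others sum to 26; max(0, 21 - 26) = 0.
Total collected = 1 + 7 + 0 = 8.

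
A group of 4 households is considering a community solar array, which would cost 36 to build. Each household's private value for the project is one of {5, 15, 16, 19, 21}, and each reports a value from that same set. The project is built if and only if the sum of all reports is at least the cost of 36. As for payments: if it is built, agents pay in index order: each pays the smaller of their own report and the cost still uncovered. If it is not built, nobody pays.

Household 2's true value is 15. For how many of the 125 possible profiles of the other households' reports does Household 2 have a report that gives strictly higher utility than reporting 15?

Others report (5, 5, 21): truth gives 0; report 5 gives 10 > 0. Violating.
Others report (5, 15, 15): truth gives 0; report 5 gives 10 > 0. Violating.
Others report (5, 15, 16): truth gives 0; report 5 gives 10 > 0. Violating.
Others report (5, 15, 19): truth gives 0; report 5 gives 10 > 0. Violating.
Others report (5, 5, 5): truth gives 0; no alternative beats it.
Others report (5, 5, 15): truth gives 0; no alternative beats it.
(Checking all 125 profiles: 115 have a profitable deviation, 10 do not.)

115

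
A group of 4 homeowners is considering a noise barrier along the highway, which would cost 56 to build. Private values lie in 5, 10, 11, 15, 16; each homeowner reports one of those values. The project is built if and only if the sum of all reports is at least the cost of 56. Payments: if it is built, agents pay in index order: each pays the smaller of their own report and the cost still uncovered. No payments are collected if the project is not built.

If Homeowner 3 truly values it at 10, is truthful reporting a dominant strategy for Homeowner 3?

Check each profile of the others' reports and compare truth against every alternative report.
Others report (5, 5, 5): truth gives 0, best alternative gives 0.
Others report (5, 5, 10): truth gives 0, best alternative gives 0.
Others report (5, 5, 11): truth gives 0, best alternative gives 0.
Others report (5, 5, 15): truth gives 0, best alternative gives 0.
Others report (5, 5, 16): truth gives 0, best alternative gives 0.
Others report (5, 10, 5): truth gives 0, best alternative gives 0.
(Remaining 119 profiles checked similarly; truth is weakly best in each.)
In every case the truthful report is at least as good as any alternative, so it is a dominant strategy.

Yes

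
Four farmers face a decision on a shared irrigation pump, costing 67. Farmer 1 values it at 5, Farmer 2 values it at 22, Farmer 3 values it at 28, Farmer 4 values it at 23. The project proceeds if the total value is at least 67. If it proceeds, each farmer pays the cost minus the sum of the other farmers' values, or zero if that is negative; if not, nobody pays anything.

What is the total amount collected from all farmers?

Total value 78 ≥ cost 67, so it is built.
Farmer 1: others sum to 73; max(0, 67 - 73) = 0.
Farmer 2: others sum to 56; max(0, 67 - 56) = 11.
Farmer 3: others sum to 50; max(0, 67 - 50) = 17.
Farmer 4: others sum to 55; max(0, 67 - 55) = 12.
Total collected = 0 + 11 + 17 + 12 = 40.

40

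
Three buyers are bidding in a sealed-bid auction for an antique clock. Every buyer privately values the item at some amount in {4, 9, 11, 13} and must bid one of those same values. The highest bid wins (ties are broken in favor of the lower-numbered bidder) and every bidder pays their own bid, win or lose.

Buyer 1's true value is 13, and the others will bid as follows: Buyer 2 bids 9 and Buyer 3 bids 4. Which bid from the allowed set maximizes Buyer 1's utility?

Bid 4: loses but pays 4, utility -4.
Bid 9: wins, pays 9, utility 13 - 9 = 4.
Bid 11: wins, pays 11, utility 13 - 11 = 2.
Bid 13: wins, pays 13, utility 13 - 13 = 0.
The best choice is 9 with utility 4.

9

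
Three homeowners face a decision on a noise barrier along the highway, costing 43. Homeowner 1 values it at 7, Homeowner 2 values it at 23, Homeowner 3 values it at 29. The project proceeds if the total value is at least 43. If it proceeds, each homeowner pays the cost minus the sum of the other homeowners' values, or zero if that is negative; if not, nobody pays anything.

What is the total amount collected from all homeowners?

Total value 59 ≥ cost 43, so it is built.
Homeowner 1: others sum to 52; max(0, 43 - 52) = 0.
Homeowner 2: others sum to 36; max(0, 43 - 36) = 7.
Homeowner 3: others sum to 30; max(0, 43 - 30) = 13.
Total collected = 0 + 7 + 13 = 20.

20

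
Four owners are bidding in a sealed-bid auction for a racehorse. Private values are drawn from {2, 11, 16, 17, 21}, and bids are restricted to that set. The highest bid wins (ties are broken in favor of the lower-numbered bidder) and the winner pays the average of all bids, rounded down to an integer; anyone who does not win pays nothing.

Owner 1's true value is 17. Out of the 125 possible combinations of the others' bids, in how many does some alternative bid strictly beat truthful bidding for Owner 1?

Others bid (2, 2, 2): truth gives 12; bid 2 gives 15 > 12. Violating.
Others bid (2, 2, 11): truth gives 9; bid 11 gives 11 > 9. Violating.
Others bid (2, 2, 21): truth gives 0; bid 21 gives 6 > 0. Violating.
Others bid (2, 11, 2): truth gives 9; bid 11 gives 11 > 9. Violating.
Others bid (2, 2, 16): truth gives 8; no alternative beats it.
Others bid (2, 2, 17): truth gives 8; no alternative beats it.
(Checking all 125 profiles: 38 have a profitable deviation, 87 do not.)

38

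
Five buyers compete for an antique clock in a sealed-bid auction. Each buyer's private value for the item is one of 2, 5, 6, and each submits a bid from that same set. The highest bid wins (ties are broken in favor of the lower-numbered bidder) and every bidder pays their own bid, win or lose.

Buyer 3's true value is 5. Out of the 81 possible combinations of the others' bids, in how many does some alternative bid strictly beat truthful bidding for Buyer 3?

77

Others bid (2, 2, 2, 6): truth gives -5; bid 6 gives -1 > -5. Violating.
Others bid (2, 2, 5, 6): truth gives -5; bid 6 gives -1 > -5. Violating.
Others bid (2, 2, 6, 2): truth gives -5; bid 6 gives -1 > -5. Violating.
Others bid (2, 2, 6, 5): truth gives -5; bid 6 gives -1 > -5. Violating.
Others bid (2, 2, 2, 2): truth gives 0; no alternative beats it.
Others bid (2, 2, 2, 5): truth gives 0; no alternative beats it.
(Checking all 81 profiles: 77 have a profitable deviation, 4 do not.)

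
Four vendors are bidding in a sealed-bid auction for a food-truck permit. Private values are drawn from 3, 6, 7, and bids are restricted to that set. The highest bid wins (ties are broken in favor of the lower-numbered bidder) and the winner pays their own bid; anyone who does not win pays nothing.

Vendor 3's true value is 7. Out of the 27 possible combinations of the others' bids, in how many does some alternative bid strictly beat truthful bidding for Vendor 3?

2

Others bid (3, 3, 3): truth gives 0; bid 6 gives 1 > 0. Violating.
Others bid (3, 3, 6): truth gives 0; bid 6 gives 1 > 0. Violating.
Others bid (3, 3, 7): truth gives 0; no alternative beats it.
Others bid (3, 6, 3): truth gives 0; no alternative beats it.
(Checking all 27 profiles: 2 have a profitable deviation, 25 do not.)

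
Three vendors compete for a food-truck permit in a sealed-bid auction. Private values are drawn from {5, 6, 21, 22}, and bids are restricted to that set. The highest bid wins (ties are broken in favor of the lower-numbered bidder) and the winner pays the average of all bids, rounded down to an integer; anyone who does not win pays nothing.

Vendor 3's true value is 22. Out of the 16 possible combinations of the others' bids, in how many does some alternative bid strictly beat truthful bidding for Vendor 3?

3

Others bid (5, 5): truth gives 12; bid 6 gives 17 > 12. Violating.
Others bid (5, 6): truth gives 11; bid 21 gives 12 > 11. Violating.
Others bid (6, 5): truth gives 11; bid 21 gives 12 > 11. Violating.
Others bid (5, 21): truth gives 6; no alternative beats it.
Others bid (5, 22): truth gives 0; no alternative beats it.
(Checking all 16 profiles: 3 have a profitable deviation, 13 do not.)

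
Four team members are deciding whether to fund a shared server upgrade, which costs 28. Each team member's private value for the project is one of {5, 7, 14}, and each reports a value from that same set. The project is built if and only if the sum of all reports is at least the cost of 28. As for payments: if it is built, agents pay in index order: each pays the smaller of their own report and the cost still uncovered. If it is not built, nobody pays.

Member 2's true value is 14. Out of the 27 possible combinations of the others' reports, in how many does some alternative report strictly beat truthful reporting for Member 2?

20

Others report (5, 5, 14): truth gives 0; report 5 gives 9 > 0. Violating.
Others report (5, 7, 14): truth gives 0; report 5 gives 9 > 0. Violating.
Others report (5, 14, 5): truth gives 0; report 5 gives 9 > 0. Violating.
Others report (5, 14, 7): truth gives 0; report 5 gives 9 > 0. Violating.
Others report (5, 5, 5): truth gives 0; no alternative beats it.
Others report (5, 5, 7): truth gives 0; no alternative beats it.
(Checking all 27 profiles: 20 have a profitable deviation, 7 do not.)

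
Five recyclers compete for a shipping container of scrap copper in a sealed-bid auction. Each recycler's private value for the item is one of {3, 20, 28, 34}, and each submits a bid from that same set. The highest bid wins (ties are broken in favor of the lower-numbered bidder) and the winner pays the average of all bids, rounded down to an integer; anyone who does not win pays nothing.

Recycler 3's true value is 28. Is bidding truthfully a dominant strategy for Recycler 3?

No

Consider the case where Recycler 1 bids 3, Recycler 2 bids 3, Recycler 4 bids 3 and Recycler 5 bids 3.
Truthful bid 28: wins, pays 8, utility 28 - 8 = 20.
Bid 20 instead: wins, pays 6, utility 28 - 6 = 22.
Since 22 > 20, bidding 20 is strictly better here, so truthful bidding is not dominant.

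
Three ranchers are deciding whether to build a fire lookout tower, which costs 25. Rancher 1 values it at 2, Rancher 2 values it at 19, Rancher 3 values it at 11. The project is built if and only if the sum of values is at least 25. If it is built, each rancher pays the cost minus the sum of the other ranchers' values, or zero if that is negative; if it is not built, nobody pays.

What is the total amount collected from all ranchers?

16

Total value 32 ≥ cost 25, so it is built.
Rancher 1: others sum to 30; max(0, 25 - 30) = 0.
Rancher 2: others sum to 13; max(0, 25 - 13) = 12.
Rancher 3: others sum to 21; max(0, 25 - 21) = 4.
Total collected = 0 + 12 + 4 = 16.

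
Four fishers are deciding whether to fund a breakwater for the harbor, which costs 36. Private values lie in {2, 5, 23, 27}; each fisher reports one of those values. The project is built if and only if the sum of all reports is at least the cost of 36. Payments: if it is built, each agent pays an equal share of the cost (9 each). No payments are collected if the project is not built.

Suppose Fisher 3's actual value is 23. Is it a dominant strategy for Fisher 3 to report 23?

No

Consider the case where Fisher 1 reports 2, Fisher 2 reports 2 and Fisher 4 reports 5.
Truthful report 23: project not built, utility 0.
Report 27 instead: project built, pays 9, utility 23 - 9 = 14.
Since 14 > 0, reporting 27 is strictly better here, so truthful reporting is not dominant.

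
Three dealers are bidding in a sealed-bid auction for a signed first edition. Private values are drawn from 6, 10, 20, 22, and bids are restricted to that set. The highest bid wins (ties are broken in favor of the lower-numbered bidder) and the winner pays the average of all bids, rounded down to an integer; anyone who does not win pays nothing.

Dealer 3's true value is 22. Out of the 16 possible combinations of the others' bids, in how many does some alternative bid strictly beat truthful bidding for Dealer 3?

Others bid (6, 6): truth gives 11; bid 10 gives 15 > 11. Violating.
Others bid (10, 10): truth gives 8; bid 20 gives 9 > 8. Violating.
Others bid (6, 10): truth gives 10; no alternative beats it.
Others bid (6, 20): truth gives 6; no alternative beats it.
(Checking all 16 profiles: 2 have a profitable deviation, 14 do not.)

2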